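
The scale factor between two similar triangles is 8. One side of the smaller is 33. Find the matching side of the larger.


Similar triangles have proportional sides
Scale factor = 8
Smaller side = 33
Corresponding larger side = 33 * 8
= 264

264


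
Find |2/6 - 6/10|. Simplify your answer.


Simplify: 2/6 = 1/3 and 6/10 = 3/5
Find common denominator: LCD = 15
Convert: 5/15 and 9/15
Difference = |5 - 9|/15 = 4/15
Simplified = 4/15

4/15


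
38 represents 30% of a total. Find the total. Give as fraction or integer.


Given: 38 is 30% of the whole
Set up: 38 = 30/100 * whole
whole = 38 * 100 / 30
whole = 3800 / 30
whole = 380/3

380/3


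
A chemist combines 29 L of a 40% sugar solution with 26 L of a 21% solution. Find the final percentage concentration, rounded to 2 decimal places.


Solute in mixture 1 = 40% of 29 L = 29*40/100 = 58/5 L
Solute in mixture 2 = 21% of 26 L = 26*21/100 = 273/50 L
Total solute = 58/5 + 273/50 = 853/50 L
Total volume = 29 + 26 = 55 L
Final concentration = 853/50/55 * 100 = 31.02%

31.02


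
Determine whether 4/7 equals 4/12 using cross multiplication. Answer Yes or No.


Cross multiply to check 4/7 = 4/12
Left cross product: 4 * 12 = 48
Right cross product: 7 * 4 = 28
48 != 28
Not equal, so proportions differ => No

No


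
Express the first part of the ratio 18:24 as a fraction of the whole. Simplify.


Total parts = 18 + 24 = 42
First part fraction = 18/42
Simplify: 18/42 = 3/7

3/7


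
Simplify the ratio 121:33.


Find GCD(121, 33)
GCD = 11
Divide both by 11: 121/11 = 11, 33/11 = 3
Simplified ratio = 11:3

11:3


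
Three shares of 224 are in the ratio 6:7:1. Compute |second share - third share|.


Total parts = 6 + 7 + 1 = 14
Value per part = 224 / 14 = 16
Shares: 6*16=96, 7*16=112, 1*16=16
Second share = 112, third share = 16
Difference = |112 - 16| = 96

96


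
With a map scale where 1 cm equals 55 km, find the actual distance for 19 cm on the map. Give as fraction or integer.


Map scale: 1 cm = 55 km
Measured distance on map = 19 cm
Set up proportion: 19 * 55 / 1
= 1045 / 1
= 1045 km

1045


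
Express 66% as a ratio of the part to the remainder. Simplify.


Part = 66%, Remainder = 34%
Ratio = 66:34
GCD(66, 34) = 2
Simplify: 33:17 = 33:17

33:17


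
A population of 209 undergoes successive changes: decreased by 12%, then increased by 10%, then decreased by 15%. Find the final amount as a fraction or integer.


Start: 209
Step 1: decrease by 12% => multiply by 88/100
  209 * 88/100 = 4598/25
Step 2: increase by 10% => multiply by 110/100
  4598/25 * 110/100 = 25289/125
Step 3: decrease by 15% => multiply by 85/100
  25289/125 * 85/100 = 429913/2500
Final value = 429913/2500

429913/2500


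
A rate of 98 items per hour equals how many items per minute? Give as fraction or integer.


Converting from per hour to per minute
Rate = 98 items per hour
Divide by 60: 98/60
= 49/30 items per minute

49/30


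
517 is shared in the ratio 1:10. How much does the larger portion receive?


Total parts = 1 + 10 = 11
Value per part = 517 / 11 = 47
First share = 1 * 47 = 47
Second share = 10 * 47 = 470
Larger share = 470

470


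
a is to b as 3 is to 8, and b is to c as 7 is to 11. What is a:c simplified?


Given a:b = 3:8 and b:c = 7:11
Make b consistent. Multiply first ratio by 7: a:b = 21:56
Multiply second ratio by 8: b:c = 56:88
Now b = 56 in both, so a:b:c = 21:56:88
Therefore a:c = 21:88
Simplify by GCD: a:c = 21:88

21:88


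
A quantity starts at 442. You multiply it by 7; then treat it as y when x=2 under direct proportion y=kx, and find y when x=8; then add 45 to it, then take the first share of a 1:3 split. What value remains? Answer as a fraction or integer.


Start with 442.
Step 1: Multiply by 7: 442 * 7 = 3094
Step 2: Direct prop: k = (3094)/2; new y = k*8 = 3094*8/2 = 12376
Step 3: Add 45: 12376+45=12421; split 1:3 first = 12421*1/4 = 12421/4
Final result = 12421/4

12421/4


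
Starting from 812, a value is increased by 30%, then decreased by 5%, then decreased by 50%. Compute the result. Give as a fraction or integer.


Start: 812
Step 1: increase by 30% => multiply by 130/100
  812 * 130/100 = 5278/5
Step 2: decrease by 5% => multiply by 95/100
  5278/5 * 95/100 = 50141/50
Step 3: decrease by 50% => multiply by 50/100
  50141/50 * 50/100 = 50141/100
Final value = 50141/100

50141/100


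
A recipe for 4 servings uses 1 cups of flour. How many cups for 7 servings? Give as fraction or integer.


Original: 1 cups for 4 servings
Target servings = 7
Scaling factor = 7/4
New amount = 1 * 7/4
= 7/4
= 7/4 cups

7/4


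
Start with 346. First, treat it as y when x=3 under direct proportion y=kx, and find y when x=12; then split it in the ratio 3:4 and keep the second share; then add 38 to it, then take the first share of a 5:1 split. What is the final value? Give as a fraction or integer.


Start with 346.
Step 1: Direct prop: k = (346)/3; new y = k*12 = 346*12/3 = 1384
Step 2: Split 3:4, second share = 1384 * 4/7 = 5536/7
Step 3: Add 38: 5536/7+38=5802/7; split 5:1 first = 5802/7*5/6 = 4835/7
Final result = 4835/7

4835/7


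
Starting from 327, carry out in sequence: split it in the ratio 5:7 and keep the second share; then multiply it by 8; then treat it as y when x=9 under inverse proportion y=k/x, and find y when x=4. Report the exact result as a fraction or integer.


Start with 327.
Step 1: Split 5:7, second share = 327 * 7/12 = 763/4
Step 2: Multiply by 8: 763/4 * 8 = 1526
Step 3: Inverse prop: k = (1526)*9; new y = k/4 = 1526*9/4 = 6867/2
Final result = 6867/2

6867/2


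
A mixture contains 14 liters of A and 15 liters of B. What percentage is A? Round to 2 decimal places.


Volume of A = 14 L
Volume of B = 15 L
Total volume = 14 + 15 = 29 L
Percentage of A = (14/29) * 100
= 48.28%

48.28


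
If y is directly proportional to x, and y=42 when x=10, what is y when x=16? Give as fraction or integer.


Direct proportion: y = kx
Find k: k = 42/10 = 21/5
Compute y at x=16: y = 21/5 * 16
y = 336/5

336/5


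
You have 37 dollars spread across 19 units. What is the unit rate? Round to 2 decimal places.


Total dollars = 37
Number of units = 19
Unit rate = 37 / 19
= 1.95 dollars per unit

1.95


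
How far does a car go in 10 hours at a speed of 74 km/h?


Using distance = speed * time
Speed = 74 km/h
Time = 10 hours
Distance = 74 * 10
= 740 km

740


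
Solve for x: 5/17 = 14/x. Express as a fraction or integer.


Setting up: 5/17 = 14/x
Cross multiply: 5 * x = 17 * 14
5x = 238
x = 238/5
x = 238/5

238/5


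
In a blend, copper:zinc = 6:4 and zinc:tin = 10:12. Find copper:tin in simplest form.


Given a:b = 6:4 and b:c = 10:12
Make b consistent. Multiply first ratio by 10: a:b = 60:40
Multiply second ratio by 4: b:c = 40:48
Now b = 40 in both, so a:b:c = 60:40:48
Therefore a:c = 60:48
Simplify by GCD: a:c = 5:4

5:4


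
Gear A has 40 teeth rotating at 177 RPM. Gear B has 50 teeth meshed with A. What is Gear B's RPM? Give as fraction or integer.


Gear ratio: teeth_A * RPM_A = teeth_B * RPM_B
40 * 177 = 50 * RPM_B
7080 = 50 * RPM_B
RPM_B = 7080 / 50
RPM_B = 708/5

708/5


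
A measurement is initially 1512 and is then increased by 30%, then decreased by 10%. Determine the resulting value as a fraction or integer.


Start: 1512
Step 1: increase by 30% => multiply by 130/100
  1512 * 130/100 = 9828/5
Step 2: decrease by 10% => multiply by 90/100
  9828/5 * 90/100 = 44226/25
Final value = 44226/25

44226/25


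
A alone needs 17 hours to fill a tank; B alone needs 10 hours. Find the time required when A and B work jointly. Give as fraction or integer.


Rate of A = 1/17 job per hour
Rate of B = 1/10 job per hour
Combined rate = 1/17 + 1/10
Find common denominator: (10 + 17)/(17*10) = 27/170
Combined rate = 27/170 job per hour
Time together = 1 / (27/170) = 170/27 hours

170/27


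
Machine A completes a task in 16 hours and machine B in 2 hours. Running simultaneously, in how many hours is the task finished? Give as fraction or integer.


Rate of A = 1/16 job per hour
Rate of B = 1/2 job per hour
Combined rate = 1/16 + 1/2
Find common denominator: (2 + 16)/(16*2) = 18/32
Combined rate = 9/16 job per hour
Time together = 1 / (9/16) = 16/9 hours

16/9


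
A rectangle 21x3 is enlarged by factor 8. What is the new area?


Original dimensions: 21 x 3
Enlargement factor = 8
New width = 21 * 8 = 168
New height = 3 * 8 = 24
New area = 168 * 24 = 4032

4032


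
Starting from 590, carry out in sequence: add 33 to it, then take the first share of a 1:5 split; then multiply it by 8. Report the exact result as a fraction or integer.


Start with 590.
Step 1: Add 33: 590+33=623; split 1:5 first = 623*1/6 = 623/6
Step 2: Multiply by 8: 623/6 * 8 = 2492/3
Final result = 2492/3

2492/3


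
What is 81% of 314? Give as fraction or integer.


Compute 81% of 314
Convert percentage: 81% = 81/100
Multiply: 314 * 81/100
= 25434/100
= 12717/50

12717/50


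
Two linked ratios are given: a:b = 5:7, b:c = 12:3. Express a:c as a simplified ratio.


Given a:b = 5:7 and b:c = 12:3
Make b consistent. Multiply first ratio by 12: a:b = 60:84
Multiply second ratio by 7: b:c = 84:21
Now b = 84 in both, so a:b:c = 60:84:21
Therefore a:c = 60:21
Simplify by GCD: a:c = 20:7

20:7


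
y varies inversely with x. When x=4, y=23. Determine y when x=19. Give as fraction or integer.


Inverse proportion: y = k/x
Find k: k = 4 * 23 = 92
Compute y at x=19: y = 92/19
y = 92/19

92/19


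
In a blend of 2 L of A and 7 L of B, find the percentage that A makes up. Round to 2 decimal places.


Volume of A = 2 L
Volume of B = 7 L
Total volume = 2 + 7 = 9 L
Percentage of A = (2/9) * 100
= 22.22%

22.22


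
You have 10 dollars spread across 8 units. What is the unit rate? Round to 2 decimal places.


Total dollars = 10
Number of units = 8
Unit rate = 10 / 8
= 1.25 dollars per unit

1.25


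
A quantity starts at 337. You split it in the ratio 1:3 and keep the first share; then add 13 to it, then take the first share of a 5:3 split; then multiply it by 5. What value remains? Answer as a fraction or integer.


Start with 337.
Step 1: Split 1:3, first share = 337 * 1/4 = 337/4
Step 2: Add 13: 337/4+13=389/4; split 5:3 first = 389/4*5/8 = 1945/32
Step 3: Multiply by 5: 1945/32 * 5 = 9725/32
Final result = 9725/32

9725/32


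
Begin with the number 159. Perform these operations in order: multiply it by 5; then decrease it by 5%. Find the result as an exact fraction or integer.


Start with 159.
Step 1: Multiply by 5: 159 * 5 = 795
Step 2: Decrease by 5%: 795 * 95/100 = 3021/4
Final result = 3021/4

3021/4


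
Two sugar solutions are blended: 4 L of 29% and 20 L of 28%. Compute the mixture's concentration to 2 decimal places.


Solute in mixture 1 = 29% of 4 L = 4*29/100 = 29/25 L
Solute in mixture 2 = 28% of 20 L = 20*28/100 = 28/5 L
Total solute = 29/25 + 28/5 = 169/25 L
Total volume = 4 + 20 = 24 L
Final concentration = 169/25/24 * 100 = 28.17%

28.17


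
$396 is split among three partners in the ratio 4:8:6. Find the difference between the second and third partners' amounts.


Total parts = 4 + 8 + 6 = 18
Value per part = 396 / 18 = 22
Shares: 4*22=88, 8*22=176, 6*22=132
Second share = 176, third share = 132
Difference = |176 - 132| = 44

44


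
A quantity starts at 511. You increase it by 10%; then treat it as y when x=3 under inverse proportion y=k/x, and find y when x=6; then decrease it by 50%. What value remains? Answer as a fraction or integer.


Start with 511.
Step 1: Increase by 10%: 511 * 110/100 = 5621/10
Step 2: Inverse prop: k = (5621/10)*3; new y = k/6 = 5621/10*3/6 = 5621/20
Step 3: Decrease by 50%: 5621/20 * 50/100 = 5621/40
Final result = 5621/40

5621/40


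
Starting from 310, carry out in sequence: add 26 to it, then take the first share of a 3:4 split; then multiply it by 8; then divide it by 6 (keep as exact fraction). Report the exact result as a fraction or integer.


Start with 310.
Step 1: Add 26: 310+26=336; split 3:4 first = 336*3/7 = 144
Step 2: Multiply by 8: 144 * 8 = 1152
Step 3: Divide by 6: 1152 / 6 = 192
Final result = 192

192


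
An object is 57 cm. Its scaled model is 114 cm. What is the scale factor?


Original length = 57 cm
Scaled length = 114 cm
Scale factor = 114 / 57
= 2

2


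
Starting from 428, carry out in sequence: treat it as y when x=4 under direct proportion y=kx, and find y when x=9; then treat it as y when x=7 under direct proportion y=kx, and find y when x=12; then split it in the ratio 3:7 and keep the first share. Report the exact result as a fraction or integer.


Start with 428.
Step 1: Direct prop: k = (428)/4; new y = k*9 = 428*9/4 = 963
Step 2: Direct prop: k = (963)/7; new y = k*12 = 963*12/7 = 11556/7
Step 3: Split 3:7, first share = 11556/7 * 3/10 = 17334/35
Final result = 17334/35

17334/35


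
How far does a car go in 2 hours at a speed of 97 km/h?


Using distance = speed * time
Speed = 97 km/h
Time = 2 hours
Distance = 97 * 2
= 194 km

194


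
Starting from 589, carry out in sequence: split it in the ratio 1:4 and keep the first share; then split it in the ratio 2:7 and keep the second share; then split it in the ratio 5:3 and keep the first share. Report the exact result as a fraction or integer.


Start with 589.
Step 1: Split 1:4, first share = 589 * 1/5 = 589/5
Step 2: Split 2:7, second share = 589/5 * 7/9 = 4123/45
Step 3: Split 5:3, first share = 4123/45 * 5/8 = 4123/72
Final result = 4123/72

4123/72


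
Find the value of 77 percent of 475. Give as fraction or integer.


Compute 77% of 475
Convert percentage: 77% = 77/100
Multiply: 475 * 77/100
= 36575/100
= 1463/4

1463/4


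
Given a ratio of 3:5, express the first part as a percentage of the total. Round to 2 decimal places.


Total parts = 3 + 5 = 8
First part fraction = 3/8
Percentage = (3/8) * 100
= 0.375 * 100
= 37.50%

37.50


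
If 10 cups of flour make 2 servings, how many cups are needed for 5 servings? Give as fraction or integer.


Original: 10 cups for 2 servings
Target servings = 5
Scaling factor = 5/2
New amount = 10 * 5/2
= 50/2
= 25 cups

25


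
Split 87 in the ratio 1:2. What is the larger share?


Total parts = 1 + 2 = 3
Value per part = 87 / 3 = 29
First share = 1 * 29 = 29
Second share = 2 * 29 = 58
Larger share = 58

58


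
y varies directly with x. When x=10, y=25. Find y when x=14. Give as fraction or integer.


Direct proportion: y = kx
Find k: k = 25/10 = 5/2
Compute y at x=14: y = 5/2 * 14
y = 35

35


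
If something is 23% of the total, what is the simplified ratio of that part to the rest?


Part = 23%, Remainder = 77%
Ratio = 23:77
GCD(23, 77) = 1
Simplify: 23:77 = 23:77

23:77


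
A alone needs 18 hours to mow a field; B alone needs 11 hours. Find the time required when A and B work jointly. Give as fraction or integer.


Rate of A = 1/18 job per hour
Rate of B = 1/11 job per hour
Combined rate = 1/18 + 1/11
Find common denominator: (11 + 18)/(18*11) = 29/198
Combined rate = 29/198 job per hour
Time together = 1 / (29/198) = 198/29 hours

198/29


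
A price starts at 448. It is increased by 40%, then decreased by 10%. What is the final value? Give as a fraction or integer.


Start: 448
Step 1: increase by 40% => multiply by 140/100
  448 * 140/100 = 3136/5
Step 2: decrease by 10% => multiply by 90/100
  3136/5 * 90/100 = 14112/25
Final value = 14112/25

14112/25


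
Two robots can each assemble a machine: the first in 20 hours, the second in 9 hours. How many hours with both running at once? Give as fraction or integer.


Rate of A = 1/20 job per hour
Rate of B = 1/9 job per hour
Combined rate = 1/20 + 1/9
Find common denominator: (9 + 20)/(20*9) = 29/180
Combined rate = 29/180 job per hour
Time together = 1 / (29/180) = 180/29 hours

180/29


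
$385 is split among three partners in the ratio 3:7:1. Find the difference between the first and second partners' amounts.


Total parts = 3 + 7 + 1 = 11
Value per part = 385 / 11 = 35
Shares: 3*35=105, 7*35=245, 1*35=35
First share = 105, second share = 245
Difference = |105 - 245| = 140

140


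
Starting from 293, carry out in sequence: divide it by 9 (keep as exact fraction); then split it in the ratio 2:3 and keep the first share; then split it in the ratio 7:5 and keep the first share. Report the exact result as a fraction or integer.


Start with 293.
Step 1: Divide by 9: 293 / 9 = 293/9
Step 2: Split 2:3, first share = 293/9 * 2/5 = 586/45
Step 3: Split 7:5, first share = 586/45 * 7/12 = 2051/270
Final result = 2051/270

2051/270


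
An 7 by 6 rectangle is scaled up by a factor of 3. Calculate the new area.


Original dimensions: 7 x 6
Enlargement factor = 3
New width = 7 * 3 = 21
New height = 6 * 3 = 18
New area = 21 * 18 = 378

378


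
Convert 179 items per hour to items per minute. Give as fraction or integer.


Converting from per hour to per minute
Rate = 179 items per hour
Divide by 60: 179/60
= 179/60 items per minute

179/60


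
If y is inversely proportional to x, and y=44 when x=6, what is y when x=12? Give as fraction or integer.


Inverse proportion: y = k/x
Find k: k = 6 * 44 = 264
Compute y at x=12: y = 264/12
y = 22

22


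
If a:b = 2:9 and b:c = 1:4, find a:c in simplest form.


Given a:b = 2:9 and b:c = 1:4
Make b consistent. Multiply first ratio by 1: a:b = 2:9
Multiply second ratio by 9: b:c = 9:36
Now b = 9 in both, so a:b:c = 2:9:36
Therefore a:c = 2:36
Simplify by GCD: a:c = 1:18

1:18


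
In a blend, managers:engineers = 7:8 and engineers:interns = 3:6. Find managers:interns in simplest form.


Given a:b = 7:8 and b:c = 3:6
Make b consistent. Multiply first ratio by 3: a:b = 21:24
Multiply second ratio by 8: b:c = 24:48
Now b = 24 in both, so a:b:c = 21:24:48
Therefore a:c = 21:48
Simplify by GCD: a:c = 7:16

7:16


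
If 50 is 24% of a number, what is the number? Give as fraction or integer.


Given: 50 is 24% of the whole
Set up: 50 = 24/100 * whole
whole = 50 * 100 / 24
whole = 5000 / 24
whole = 625/3

625/3


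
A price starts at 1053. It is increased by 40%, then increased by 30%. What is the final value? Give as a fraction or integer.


Start: 1053
Step 1: increase by 40% => multiply by 140/100
  1053 * 140/100 = 7371/5
Step 2: increase by 30% => multiply by 130/100
  7371/5 * 130/100 = 95823/50
Final value = 95823/50

95823/50


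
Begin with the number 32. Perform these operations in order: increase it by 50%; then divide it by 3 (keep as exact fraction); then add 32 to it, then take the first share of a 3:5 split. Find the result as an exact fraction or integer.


Start with 32.
Step 1: Increase by 50%: 32 * 150/100 = 48
Step 2: Divide by 3: 48 / 3 = 16
Step 3: Add 32: 16+32=48; split 3:5 first = 48*3/8 = 18
Final result = 18

18


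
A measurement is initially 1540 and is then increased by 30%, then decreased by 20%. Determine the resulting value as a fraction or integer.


Start: 1540
Step 1: increase by 30% => multiply by 130/100
  1540 * 130/100 = 2002
Step 2: decrease by 20% => multiply by 80/100
  2002 * 80/100 = 8008/5
Final value = 8008/5

8008/5


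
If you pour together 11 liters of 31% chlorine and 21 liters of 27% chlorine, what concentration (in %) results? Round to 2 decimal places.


Solute in mixture 1 = 31% of 11 L = 11*31/100 = 341/100 L
Solute in mixture 2 = 27% of 21 L = 21*27/100 = 567/100 L
Total solute = 341/100 + 567/100 = 227/25 L
Total volume = 11 + 21 = 32 L
Final concentration = 227/25/32 * 100 = 28.38%

28.38


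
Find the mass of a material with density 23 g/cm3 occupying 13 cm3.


Using mass = density * volume
Density = 23 g/cm3
Volume = 13 cm3
Mass = 23 * 13
= 299 g

299


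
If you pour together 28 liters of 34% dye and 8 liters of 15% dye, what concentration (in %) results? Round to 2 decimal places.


Solute in mixture 1 = 34% of 28 L = 28*34/100 = 238/25 L
Solute in mixture 2 = 15% of 8 L = 8*15/100 = 6/5 L
Total solute = 238/25 + 6/5 = 268/25 L
Total volume = 28 + 8 = 36 L
Final concentration = 268/25/36 * 100 = 29.78%

29.78


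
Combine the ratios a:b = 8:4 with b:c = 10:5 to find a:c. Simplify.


Given a:b = 8:4 and b:c = 10:5
Make b consistent. Multiply first ratio by 10: a:b = 80:40
Multiply second ratio by 4: b:c = 40:20
Now b = 40 in both, so a:b:c = 80:40:20
Therefore a:c = 80:20
Simplify by GCD: a:c = 4:1

4:1


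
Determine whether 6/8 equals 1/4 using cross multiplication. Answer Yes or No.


Cross multiply to check 6/8 = 1/4
Left cross product: 6 * 4 = 24
Right cross product: 8 * 1 = 8
24 != 8
Not equal, so proportions differ => No

No


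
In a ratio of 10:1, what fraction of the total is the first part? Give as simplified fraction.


Total parts = 10 + 1 = 11
First part fraction = 10/11
Simplify: 10/11 = 10/11

10/11


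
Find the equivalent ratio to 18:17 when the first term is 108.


Original ratio: 18:17
First term target: 108
Scale factor = 108 / 18 = 6
Multiply second term: 17 * 6 = 102
Equivalent ratio = 108:102

108:102


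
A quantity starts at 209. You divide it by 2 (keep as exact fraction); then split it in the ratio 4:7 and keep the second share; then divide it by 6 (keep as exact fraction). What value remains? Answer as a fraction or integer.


Start with 209.
Step 1: Divide by 2: 209 / 2 = 209/2
Step 2: Split 4:7, second share = 209/2 * 7/11 = 133/2
Step 3: Divide by 6: 133/2 / 6 = 133/12
Final result = 133/12

133/12


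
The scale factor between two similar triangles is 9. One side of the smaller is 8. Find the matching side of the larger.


Similar triangles have proportional sides
Scale factor = 9
Smaller side = 8
Corresponding larger side = 8 * 9
= 72

72


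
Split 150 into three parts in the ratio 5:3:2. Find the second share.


Ratio = 5:3:2
Total parts = 5 + 3 + 2 = 10
Value per part = 150 / 10 = 15
First share = 5 * 15 = 75
Middle share = 3 * 15 = 45
Third share = 2 * 15 = 30

45


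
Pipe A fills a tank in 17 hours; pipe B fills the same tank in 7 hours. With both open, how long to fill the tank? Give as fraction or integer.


Rate of A = 1/17 job per hour
Rate of B = 1/7 job per hour
Combined rate = 1/17 + 1/7
Find common denominator: (7 + 17)/(17*7) = 24/119
Combined rate = 24/119 job per hour
Time together = 1 / (24/119) = 119/24 hours

119/24


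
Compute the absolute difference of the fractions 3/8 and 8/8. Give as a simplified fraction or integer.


Simplify: 3/8 = 3/8 and 8/8 = 1
Find common denominator: LCD = 8
Convert: 3/8 and 8/8
Difference = |3 - 8|/8 = 5/8
Simplified = 5/8

5/8


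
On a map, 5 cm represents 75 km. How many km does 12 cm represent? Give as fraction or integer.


Map scale: 5 cm = 75 km
Measured distance on map = 12 cm
Set up proportion: 12 * 75 / 5
= 900 / 5
= 180 km

180


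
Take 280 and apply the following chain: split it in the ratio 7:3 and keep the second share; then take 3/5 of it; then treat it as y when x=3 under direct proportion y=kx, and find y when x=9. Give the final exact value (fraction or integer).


Start with 280.
Step 1: Split 7:3, second share = 280 * 3/10 = 84
Step 2: Take 3/5: 84 * 3/5 = 252/5
Step 3: Direct prop: k = (252/5)/3; new y = k*9 = 252/5*9/3 = 756/5
Final result = 756/5

756/5


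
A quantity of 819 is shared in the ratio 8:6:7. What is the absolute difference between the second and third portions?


Total parts = 8 + 6 + 7 = 21
Value per part = 819 / 21 = 39
Shares: 8*39=312, 6*39=234, 7*39=273
Second share = 234, third share = 273
Difference = |234 - 273| = 39

39


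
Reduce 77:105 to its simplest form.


Find GCD(77, 105)
GCD = 7
Divide both by 7: 77/7 = 11, 105/7 = 15
Simplified ratio = 11:15

11:15


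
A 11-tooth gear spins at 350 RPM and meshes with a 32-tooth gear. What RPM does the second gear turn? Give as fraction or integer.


Gear ratio: teeth_A * RPM_A = teeth_B * RPM_B
11 * 350 = 32 * RPM_B
3850 = 32 * RPM_B
RPM_B = 3850 / 32
RPM_B = 1925/16

1925/16


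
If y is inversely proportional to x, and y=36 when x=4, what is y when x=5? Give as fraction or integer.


Inverse proportion: y = k/x
Find k: k = 4 * 36 = 144
Compute y at x=5: y = 144/5
y = 144/5

144/5


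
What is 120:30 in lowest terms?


Find GCD(120, 30)
GCD = 30
Divide both by 30: 120/30 = 4, 30/30 = 1
Simplified ratio = 4:1

4:1


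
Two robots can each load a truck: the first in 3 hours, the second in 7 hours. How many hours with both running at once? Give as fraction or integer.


Rate of A = 1/3 job per hour
Rate of B = 1/7 job per hour
Combined rate = 1/3 + 1/7
Find common denominator: (7 + 3)/(3*7) = 10/21
Combined rate = 10/21 job per hour
Time together = 1 / (10/21) = 21/10 hours

21/10


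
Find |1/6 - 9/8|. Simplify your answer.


Simplify: 1/6 = 1/6 and 9/8 = 9/8
Find common denominator: LCD = 24
Convert: 4/24 and 27/24
Difference = |4 - 27|/24 = 23/24
Simplified = 23/24

23/24


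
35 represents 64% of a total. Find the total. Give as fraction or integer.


Given: 35 is 64% of the whole
Set up: 35 = 64/100 * whole
whole = 35 * 100 / 64
whole = 3500 / 64
whole = 875/16

875/16


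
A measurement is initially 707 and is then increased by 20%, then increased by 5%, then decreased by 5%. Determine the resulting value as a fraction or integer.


Start: 707
Step 1: increase by 20% => multiply by 120/100
  707 * 120/100 = 4242/5
Step 2: increase by 5% => multiply by 105/100
  4242/5 * 105/100 = 44541/50
Step 3: decrease by 5% => multiply by 95/100
  44541/50 * 95/100 = 846279/1000
Final value = 846279/1000

846279/1000


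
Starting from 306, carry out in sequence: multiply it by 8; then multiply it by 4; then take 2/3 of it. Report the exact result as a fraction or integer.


Start with 306.
Step 1: Multiply by 8: 306 * 8 = 2448
Step 2: Multiply by 4: 2448 * 4 = 9792
Step 3: Take 2/3: 9792 * 2/3 = 6528
Final result = 6528

6528


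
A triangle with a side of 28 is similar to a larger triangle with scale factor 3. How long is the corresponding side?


Similar triangles have proportional sides
Scale factor = 3
Smaller side = 28
Corresponding larger side = 28 * 3
= 84

84


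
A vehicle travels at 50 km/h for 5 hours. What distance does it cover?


Using distance = speed * time
Speed = 50 km/h
Time = 5 hours
Distance = 50 * 5
= 250 km

250


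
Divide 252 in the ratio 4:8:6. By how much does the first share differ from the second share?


Total parts = 4 + 8 + 6 = 18
Value per part = 252 / 18 = 14
Shares: 4*14=56, 8*14=112, 6*14=84
First share = 56, second share = 112
Difference = |56 - 112| = 56

56


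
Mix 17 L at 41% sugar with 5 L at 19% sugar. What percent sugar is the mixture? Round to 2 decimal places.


Solute in mixture 1 = 41% of 17 L = 17*41/100 = 697/100 L
Solute in mixture 2 = 19% of 5 L = 5*19/100 = 19/20 L
Total solute = 697/100 + 19/20 = 198/25 L
Total volume = 17 + 5 = 22 L
Final concentration = 198/25/22 * 100 = 36.00%

36.00


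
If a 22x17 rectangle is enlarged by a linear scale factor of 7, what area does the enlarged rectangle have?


Original dimensions: 22 x 17
Enlargement factor = 7
New width = 22 * 7 = 154
New height = 17 * 7 = 119
New area = 154 * 119 = 18326

18326


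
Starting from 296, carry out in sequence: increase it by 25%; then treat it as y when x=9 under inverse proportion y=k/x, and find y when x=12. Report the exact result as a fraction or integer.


Start with 296.
Step 1: Increase by 25%: 296 * 125/100 = 370
Step 2: Inverse prop: k = (370)*9; new y = k/12 = 370*9/12 = 555/2
Final result = 555/2

555/2


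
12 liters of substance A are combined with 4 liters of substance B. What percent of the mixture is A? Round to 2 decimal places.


Volume of A = 12 L
Volume of B = 4 L
Total volume = 12 + 4 = 16 L
Percentage of A = (12/16) * 100
= 75.00%

75.00


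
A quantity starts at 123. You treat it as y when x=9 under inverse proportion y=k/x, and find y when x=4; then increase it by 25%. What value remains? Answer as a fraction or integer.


Start with 123.
Step 1: Inverse prop: k = (123)*9; new y = k/4 = 123*9/4 = 1107/4
Step 2: Increase by 25%: 1107/4 * 125/100 = 5535/16
Final result = 5535/16

5535/16


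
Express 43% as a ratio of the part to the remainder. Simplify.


Part = 43%, Remainder = 57%
Ratio = 43:57
GCD(43, 57) = 1
Simplify: 43:57 = 43:57

43:57


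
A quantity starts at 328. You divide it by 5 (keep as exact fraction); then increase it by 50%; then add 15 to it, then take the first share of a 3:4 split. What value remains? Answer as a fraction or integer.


Start with 328.
Step 1: Divide by 5: 328 / 5 = 328/5
Step 2: Increase by 50%: 328/5 * 150/100 = 492/5
Step 3: Add 15: 492/5+15=567/5; split 3:4 first = 567/5*3/7 = 243/5
Final result = 243/5

243/5


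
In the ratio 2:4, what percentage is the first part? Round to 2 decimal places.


Total parts = 2 + 4 = 6
First part fraction = 2/6
Percentage = (2/6) * 100
= 0.333333 * 100
= 33.33%

33.33


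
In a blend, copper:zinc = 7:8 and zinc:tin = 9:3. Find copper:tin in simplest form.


Given a:b = 7:8 and b:c = 9:3
Make b consistent. Multiply first ratio by 9: a:b = 63:72
Multiply second ratio by 8: b:c = 72:24
Now b = 72 in both, so a:b:c = 63:72:24
Therefore a:c = 63:24
Simplify by GCD: a:c = 21:8

21:8


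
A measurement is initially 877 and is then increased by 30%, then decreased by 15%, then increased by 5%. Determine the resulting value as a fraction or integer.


Start: 877
Step 1: increase by 30% => multiply by 130/100
  877 * 130/100 = 11401/10
Step 2: decrease by 15% => multiply by 85/100
  11401/10 * 85/100 = 193817/200
Step 3: increase by 5% => multiply by 105/100
  193817/200 * 105/100 = 4070157/4000
Final value = 4070157/4000

4070157/4000


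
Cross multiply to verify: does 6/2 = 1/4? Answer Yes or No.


Cross multiply to check 6/2 = 1/4
Left cross product: 6 * 4 = 24
Right cross product: 2 * 1 = 2
24 != 2
Not equal, so proportions differ => No

No


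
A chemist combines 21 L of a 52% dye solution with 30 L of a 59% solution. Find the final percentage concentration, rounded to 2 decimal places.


Solute in mixture 1 = 52% of 21 L = 21*52/100 = 273/25 L
Solute in mixture 2 = 59% of 30 L = 30*59/100 = 177/10 L
Total solute = 273/25 + 177/10 = 1431/50 L
Total volume = 21 + 30 = 51 L
Final concentration = 1431/50/51 * 100 = 56.12%

56.12


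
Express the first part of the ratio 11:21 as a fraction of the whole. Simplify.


Total parts = 11 + 21 = 32
First part fraction = 11/32
Simplify: 11/32 = 11/32

11/32


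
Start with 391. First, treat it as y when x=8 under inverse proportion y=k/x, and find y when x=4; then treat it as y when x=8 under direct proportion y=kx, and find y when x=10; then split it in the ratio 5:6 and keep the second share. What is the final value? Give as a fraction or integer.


Start with 391.
Step 1: Inverse prop: k = (391)*8; new y = k/4 = 391*8/4 = 782
Step 2: Direct prop: k = (782)/8; new y = k*10 = 782*10/8 = 1955/2
Step 3: Split 5:6, second share = 1955/2 * 6/11 = 5865/11
Final result = 5865/11

5865/11


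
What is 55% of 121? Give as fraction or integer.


Compute 55% of 121
Convert percentage: 55% = 55/100
Multiply: 121 * 55/100
= 6655/100
= 1331/20

1331/20


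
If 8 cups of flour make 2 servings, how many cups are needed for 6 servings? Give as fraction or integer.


Original: 8 cups for 2 servings
Target servings = 6
Scaling factor = 6/2
New amount = 8 * 6/2
= 48/2
= 24 cups

24


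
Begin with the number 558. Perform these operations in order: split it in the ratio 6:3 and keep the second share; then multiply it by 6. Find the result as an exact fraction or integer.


Start with 558.
Step 1: Split 6:3, second share = 558 * 3/9 = 186
Step 2: Multiply by 6: 186 * 6 = 1116
Final result = 1116

1116


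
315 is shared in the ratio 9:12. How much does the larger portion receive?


Total parts = 9 + 12 = 21
Value per part = 315 / 21 = 15
First share = 9 * 15 = 135
Second share = 12 * 15 = 180
Larger share = 180

180


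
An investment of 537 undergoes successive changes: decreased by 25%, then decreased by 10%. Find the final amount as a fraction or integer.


Start: 537
Step 1: decrease by 25% => multiply by 75/100
  537 * 75/100 = 1611/4
Step 2: decrease by 10% => multiply by 90/100
  1611/4 * 90/100 = 14499/40
Final value = 14499/40

14499/40


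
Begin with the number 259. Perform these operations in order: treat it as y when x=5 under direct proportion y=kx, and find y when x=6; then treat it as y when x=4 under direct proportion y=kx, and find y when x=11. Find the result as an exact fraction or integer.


Start with 259.
Step 1: Direct prop: k = (259)/5; new y = k*6 = 259*6/5 = 1554/5
Step 2: Direct prop: k = (1554/5)/4; new y = k*11 = 1554/5*11/4 = 8547/10
Final result = 8547/10

8547/10


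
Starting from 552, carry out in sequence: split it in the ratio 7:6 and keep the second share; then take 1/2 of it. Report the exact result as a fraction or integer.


Start with 552.
Step 1: Split 7:6, second share = 552 * 6/13 = 3312/13
Step 2: Take 1/2: 3312/13 * 1/2 = 1656/13
Final result = 1656/13

1656/13


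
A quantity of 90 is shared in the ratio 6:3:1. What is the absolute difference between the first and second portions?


Total parts = 6 + 3 + 1 = 10
Value per part = 90 / 10 = 9
Shares: 6*9=54, 3*9=27, 1*9=9
First share = 54, second share = 27
Difference = |54 - 27| = 27

27


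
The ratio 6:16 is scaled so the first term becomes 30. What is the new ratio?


Original ratio: 6:16
First term target: 30
Scale factor = 30 / 6 = 5
Multiply second term: 16 * 5 = 80
Equivalent ratio = 30:80

30:80


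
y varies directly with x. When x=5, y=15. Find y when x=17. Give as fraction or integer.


Direct proportion: y = kx
Find k: k = 15/5 = 3
Compute y at x=17: y = 3 * 17
y = 51

51


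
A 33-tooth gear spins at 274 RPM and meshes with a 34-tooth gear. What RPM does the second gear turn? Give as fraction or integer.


Gear ratio: teeth_A * RPM_A = teeth_B * RPM_B
33 * 274 = 34 * RPM_B
9042 = 34 * RPM_B
RPM_B = 9042 / 34
RPM_B = 4521/17

4521/17


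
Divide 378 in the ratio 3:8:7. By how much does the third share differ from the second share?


Total parts = 3 + 8 + 7 = 18
Value per part = 378 / 18 = 21
Shares: 3*21=63, 8*21=168, 7*21=147
Third share = 147, second share = 168
Difference = |147 - 168| = 21

21


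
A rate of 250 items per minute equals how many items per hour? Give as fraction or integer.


Converting from per minute to per hour
Rate = 250 items per minute
Multiply by 60: 250 * 60
= 15000 items per hour

15000


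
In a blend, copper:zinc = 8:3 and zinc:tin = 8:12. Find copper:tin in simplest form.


Given a:b = 8:3 and b:c = 8:12
Make b consistent. Multiply first ratio by 8: a:b = 64:24
Multiply second ratio by 3: b:c = 24:36
Now b = 24 in both, so a:b:c = 64:24:36
Therefore a:c = 64:36
Simplify by GCD: a:c = 16:9

16:9


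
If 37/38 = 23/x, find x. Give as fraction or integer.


Setting up: 37/38 = 23/x
Cross multiply: 37 * x = 38 * 23
37x = 874
x = 874/37
x = 874/37

874/37


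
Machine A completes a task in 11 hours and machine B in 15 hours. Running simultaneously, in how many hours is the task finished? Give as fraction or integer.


Rate of A = 1/11 job per hour
Rate of B = 1/15 job per hour
Combined rate = 1/11 + 1/15
Find common denominator: (15 + 11)/(11*15) = 26/165
Combined rate = 26/165 job per hour
Time together = 1 / (26/165) = 165/26 hours

165/26


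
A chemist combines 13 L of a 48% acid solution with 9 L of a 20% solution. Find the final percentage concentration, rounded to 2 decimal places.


Solute in mixture 1 = 48% of 13 L = 13*48/100 = 156/25 L
Solute in mixture 2 = 20% of 9 L = 9*20/100 = 9/5 L
Total solute = 156/25 + 9/5 = 201/25 L
Total volume = 13 + 9 = 22 L
Final concentration = 201/25/22 * 100 = 36.55%

36.55


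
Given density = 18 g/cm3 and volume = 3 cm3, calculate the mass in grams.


Using mass = density * volume
Density = 18 g/cm3
Volume = 3 cm3
Mass = 18 * 3
= 54 g

54


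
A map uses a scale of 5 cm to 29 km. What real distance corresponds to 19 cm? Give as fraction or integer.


Map scale: 5 cm = 29 km
Measured distance on map = 19 cm
Set up proportion: 19 * 29 / 5
= 551 / 5
= 551/5 km

551/5


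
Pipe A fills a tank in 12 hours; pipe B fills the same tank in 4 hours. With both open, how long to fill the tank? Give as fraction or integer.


Rate of A = 1/12 job per hour
Rate of B = 1/4 job per hour
Combined rate = 1/12 + 1/4
Find common denominator: (4 + 12)/(12*4) = 16/48
Combined rate = 1/3 job per hour
Time together = 1 / (1/3) = 3 hours

3


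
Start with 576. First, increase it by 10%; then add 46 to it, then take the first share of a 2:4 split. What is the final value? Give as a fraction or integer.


Start with 576.
Step 1: Increase by 10%: 576 * 110/100 = 3168/5
Step 2: Add 46: 3168/5+46=3398/5; split 2:4 first = 3398/5*2/6 = 3398/15
Final result = 3398/15

3398/15


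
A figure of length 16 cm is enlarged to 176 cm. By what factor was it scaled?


Original length = 16 cm
Scaled length = 176 cm
Scale factor = 176 / 16
= 11

11


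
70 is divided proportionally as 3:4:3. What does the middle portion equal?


Ratio = 3:4:3
Total parts = 3 + 4 + 3 = 10
Value per part = 70 / 10 = 7
First share = 3 * 7 = 21
Middle share = 4 * 7 = 28
Third share = 3 * 7 = 21

28


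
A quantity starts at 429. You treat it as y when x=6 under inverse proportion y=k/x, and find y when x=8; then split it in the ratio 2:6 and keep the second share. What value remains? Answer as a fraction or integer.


Start with 429.
Step 1: Inverse prop: k = (429)*6; new y = k/8 = 429*6/8 = 1287/4
Step 2: Split 2:6, second share = 1287/4 * 6/8 = 3861/16
Final result = 3861/16

3861/16


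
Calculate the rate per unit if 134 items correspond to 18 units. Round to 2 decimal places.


Total items = 134
Number of units = 18
Unit rate = 134 / 18
= 7.44 items per unit

7.44


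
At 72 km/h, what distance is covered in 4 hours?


Using distance = speed * time
Speed = 72 km/h
Time = 4 hours
Distance = 72 * 4
= 288 km

288


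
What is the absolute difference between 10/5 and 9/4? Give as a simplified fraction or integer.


Simplify: 10/5 = 2 and 9/4 = 9/4
Find common denominator: LCD = 4
Convert: 8/4 and 9/4
Difference = |8 - 9|/4 = 1/4
Simplified = 1/4

1/4


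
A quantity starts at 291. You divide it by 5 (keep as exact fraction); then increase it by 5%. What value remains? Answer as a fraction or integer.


Start with 291.
Step 1: Divide by 5: 291 / 5 = 291/5
Step 2: Increase by 5%: 291/5 * 105/100 = 6111/100
Final result = 6111/100

6111/100


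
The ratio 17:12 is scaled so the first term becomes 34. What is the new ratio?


Original ratio: 17:12
First term target: 34
Scale factor = 34 / 17 = 2
Multiply second term: 12 * 2 = 24
Equivalent ratio = 34:24

34:24


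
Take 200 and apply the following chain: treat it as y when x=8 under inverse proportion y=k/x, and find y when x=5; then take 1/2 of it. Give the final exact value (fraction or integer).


Start with 200.
Step 1: Inverse prop: k = (200)*8; new y = k/5 = 200*8/5 = 320
Step 2: Take 1/2: 320 * 1/2 = 160
Final result = 160

160


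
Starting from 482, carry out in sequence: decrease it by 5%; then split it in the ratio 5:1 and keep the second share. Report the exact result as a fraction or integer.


Start with 482.
Step 1: Decrease by 5%: 482 * 95/100 = 4579/10
Step 2: Split 5:1, second share = 4579/10 * 1/6 = 4579/60
Final result = 4579/60

4579/60


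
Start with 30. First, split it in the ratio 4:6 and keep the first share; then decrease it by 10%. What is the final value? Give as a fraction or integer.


Start with 30.
Step 1: Split 4:6, first share = 30 * 4/10 = 12
Step 2: Decrease by 10%: 12 * 90/100 = 54/5
Final result = 54/5

54/5
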